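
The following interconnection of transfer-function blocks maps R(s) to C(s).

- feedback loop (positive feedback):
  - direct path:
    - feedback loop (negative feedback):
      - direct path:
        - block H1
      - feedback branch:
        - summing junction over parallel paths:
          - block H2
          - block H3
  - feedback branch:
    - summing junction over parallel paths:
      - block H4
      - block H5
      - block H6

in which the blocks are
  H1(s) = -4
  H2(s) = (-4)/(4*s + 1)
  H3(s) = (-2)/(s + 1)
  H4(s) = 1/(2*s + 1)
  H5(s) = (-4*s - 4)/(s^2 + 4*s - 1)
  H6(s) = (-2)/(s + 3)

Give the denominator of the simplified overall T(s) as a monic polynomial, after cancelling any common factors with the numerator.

(1) parallel reduction of H2, H3, giving (-12*s - 6)/(4*s^2 + 5*s + 1)
(2) feedback reduction of H1, (H2+H3), giving (-16*s^2 - 20*s - 4)/(4*s^2 + 53*s + 25)
(3) combine H4, H5, H6 in parallel, giving (-11*s^3 - 47*s^2 - 33*s - 13)/(2*s^4 + 15*s^3 + 29*s^2 + 5*s - 3)
(4) close the feedback loop around [H1/(1+H1*(H2+H3))], (H4+H5+H6), giving (-32*s^6 - 280*s^5 - 772*s^4 - 720*s^3 - 168*s^2 + 40*s + 12)/(8*s^6 - 10*s^5 - 11*s^4 + 420*s^3 - 78*s^2 - 426*s - 127)
The result of step 4 is T(s) in lowest terms. Its denominator has leading coefficient 8; dividing the denominator through by 8 makes it monic.

Hence the answer: s^6 - 5*s^5/4 - 11*s^4/8 + 105*s^3/2 - 39*s^2/4 - 213*s/4 - 127/8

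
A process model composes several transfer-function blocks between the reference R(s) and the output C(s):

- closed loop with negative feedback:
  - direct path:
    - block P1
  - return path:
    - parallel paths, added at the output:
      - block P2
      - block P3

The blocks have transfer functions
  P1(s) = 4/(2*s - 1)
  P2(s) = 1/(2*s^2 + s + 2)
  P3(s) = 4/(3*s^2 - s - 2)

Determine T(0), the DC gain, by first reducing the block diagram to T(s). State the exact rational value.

The answer is -4/7.

Reasoning:
1. sum the parallel branches P2, P3 gives (11*s^2 + 3*s + 6)/(6*s^4 + s^3 + s^2 - 4*s - 4)
2. collapse the loop (P1 forward, (P2+P3) return) gives (24*s^4 + 4*s^3 + 4*s^2 - 16*s - 16)/(12*s^5 - 4*s^4 + s^3 + 35*s^2 + 8*s + 28)
The step-2 result is T(s). Setting s = 0: T(0) = -16/28 = -4/7.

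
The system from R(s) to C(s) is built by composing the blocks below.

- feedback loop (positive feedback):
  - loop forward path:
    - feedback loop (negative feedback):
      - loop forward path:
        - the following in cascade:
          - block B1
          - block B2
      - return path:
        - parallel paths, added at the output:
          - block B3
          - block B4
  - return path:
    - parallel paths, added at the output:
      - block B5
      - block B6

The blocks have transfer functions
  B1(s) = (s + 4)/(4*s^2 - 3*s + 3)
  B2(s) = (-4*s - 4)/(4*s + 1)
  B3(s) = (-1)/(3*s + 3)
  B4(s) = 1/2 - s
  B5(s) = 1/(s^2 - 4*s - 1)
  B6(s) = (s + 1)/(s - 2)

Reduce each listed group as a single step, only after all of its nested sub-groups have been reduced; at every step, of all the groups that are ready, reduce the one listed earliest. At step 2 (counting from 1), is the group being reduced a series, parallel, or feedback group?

1. combine B1, B2 in series
2. combine B3, B4 in parallel
3. apply the feedback formula to (B1*B2), (B3+B4)
4. parallel reduction of B5, B6
5. apply the feedback formula to [(B1*B2)/(1+(B1*B2)*(B3+B4))], (B5+B6)
Step 2 collapses a parallel group.

Answer: parallel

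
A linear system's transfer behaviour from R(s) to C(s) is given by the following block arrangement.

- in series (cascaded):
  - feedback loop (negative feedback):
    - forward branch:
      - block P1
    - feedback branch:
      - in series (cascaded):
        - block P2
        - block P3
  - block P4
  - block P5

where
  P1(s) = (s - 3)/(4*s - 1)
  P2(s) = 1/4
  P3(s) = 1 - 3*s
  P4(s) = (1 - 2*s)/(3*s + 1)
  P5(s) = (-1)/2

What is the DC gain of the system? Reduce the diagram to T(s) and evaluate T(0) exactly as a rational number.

Reducing step by step:

Step 1: reduce the series chain P2, P3: 1/4 - 3*s/4
Step 2: close the feedback loop around P1, (P2*P3): (12 - 4*s)/(3*s^2 - 26*s + 7)
Step 3: combine [P1/(1+P1*(P2*P3))], P4, P5 in series: (-4*s^2 + 14*s - 6)/(9*s^3 - 75*s^2 - 5*s + 7)
Step 3 gives the overall T(s). Then T(0) = -6/7.

Answer: -6/7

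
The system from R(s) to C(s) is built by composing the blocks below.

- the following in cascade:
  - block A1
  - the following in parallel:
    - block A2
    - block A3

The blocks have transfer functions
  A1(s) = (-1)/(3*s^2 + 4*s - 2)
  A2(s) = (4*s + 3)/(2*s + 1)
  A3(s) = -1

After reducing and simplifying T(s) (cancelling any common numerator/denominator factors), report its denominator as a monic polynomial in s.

First reduce the diagram to T(s).

(1) reduce the parallel group A2, A3 = (2*s + 2)/(2*s + 1)
(2) multiply A1, (A2+A3) (series) = (-2*s - 2)/(6*s^3 + 11*s^2 - 2)
No further cancellation is possible in the step-2 result, so that is T(s). Its denominator becomes monic after dividing by the leading coefficient 6.

Answer: s^3 + 11*s^2/6 - 1/3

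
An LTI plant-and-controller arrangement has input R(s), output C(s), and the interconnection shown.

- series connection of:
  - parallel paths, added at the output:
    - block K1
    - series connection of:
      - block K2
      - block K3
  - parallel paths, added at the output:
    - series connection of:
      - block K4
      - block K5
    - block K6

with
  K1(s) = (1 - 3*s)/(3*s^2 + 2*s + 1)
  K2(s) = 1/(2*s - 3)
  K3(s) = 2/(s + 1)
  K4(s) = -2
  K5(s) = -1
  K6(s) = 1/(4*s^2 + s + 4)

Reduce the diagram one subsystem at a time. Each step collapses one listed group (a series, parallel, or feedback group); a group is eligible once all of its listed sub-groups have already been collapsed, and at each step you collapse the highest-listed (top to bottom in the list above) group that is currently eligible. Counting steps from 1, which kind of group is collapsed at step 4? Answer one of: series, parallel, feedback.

The answer is parallel.

Reasoning:
(1) reduce the series chain K2, K3
(2) reduce the parallel group K1, (K2*K3)
(3) combine K4, K5 in series
(4) parallel reduction of (K4*K5), K6
(5) cascade (K1+(K2*K3)), ((K4*K5)+K6)
At step 4 the group reduced is parallel.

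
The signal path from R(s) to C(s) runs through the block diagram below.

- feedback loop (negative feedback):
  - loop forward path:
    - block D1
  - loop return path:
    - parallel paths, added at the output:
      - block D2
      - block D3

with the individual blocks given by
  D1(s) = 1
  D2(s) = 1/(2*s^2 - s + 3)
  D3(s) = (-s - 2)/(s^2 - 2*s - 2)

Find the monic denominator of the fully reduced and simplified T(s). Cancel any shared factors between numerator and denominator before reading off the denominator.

First reduce the diagram to T(s).

Step 1: sum the parallel branches D2, D3: (-2*s^3 - 2*s^2 - 3*s - 8)/(2*s^4 - 5*s^3 + s^2 - 4*s - 6)
Step 2: close the feedback loop around D1, (D2+D3): (2*s^4 - 5*s^3 + s^2 - 4*s - 6)/(2*s^4 - 7*s^3 - s^2 - 7*s - 14)
No further cancellation is possible in the step-2 result, so that is T(s). Its denominator becomes monic after dividing by the leading coefficient 2.

Answer: s^4 - 7*s^3/2 - s^2/2 - 7*s/2 - 7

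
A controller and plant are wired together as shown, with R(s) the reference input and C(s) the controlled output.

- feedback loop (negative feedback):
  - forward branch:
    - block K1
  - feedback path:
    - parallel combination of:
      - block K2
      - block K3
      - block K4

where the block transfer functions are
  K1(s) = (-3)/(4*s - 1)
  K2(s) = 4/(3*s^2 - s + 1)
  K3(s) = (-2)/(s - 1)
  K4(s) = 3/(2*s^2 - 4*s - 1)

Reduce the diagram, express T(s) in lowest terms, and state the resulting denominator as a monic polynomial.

(1) sum the parallel branches K2, K3, K4: (-12*s^4 + 45*s^3 - 42*s^2 + 24*s + 3)/(6*s^5 - 20*s^4 + 17*s^3 - 6*s^2 + 2*s + 1)
(2) apply the feedback formula to K1, (K2+K3+K4): (-18*s^5 + 60*s^4 - 51*s^3 + 18*s^2 - 6*s - 3)/(24*s^6 - 86*s^5 + 124*s^4 - 176*s^3 + 140*s^2 - 70*s - 10)
The result of step 2 is T(s) in lowest terms. Its denominator has leading coefficient 24; dividing the denominator through by 24 makes it monic.

Hence the answer: s^6 - 43*s^5/12 + 31*s^4/6 - 22*s^3/3 + 35*s^2/6 - 35*s/12 - 5/12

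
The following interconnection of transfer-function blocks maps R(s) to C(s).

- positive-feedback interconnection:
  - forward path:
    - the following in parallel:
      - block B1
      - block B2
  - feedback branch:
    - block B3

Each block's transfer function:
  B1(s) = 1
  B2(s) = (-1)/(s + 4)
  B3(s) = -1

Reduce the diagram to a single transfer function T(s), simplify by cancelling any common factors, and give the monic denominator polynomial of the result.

(1) reduce the parallel group B1, B2 gives (s + 3)/(s + 4)
(2) feedback reduction of (B1+B2), B3 gives (s + 3)/(2*s + 7)
Step 2 gives the fully reduced T(s), with no common factor left to cancel. The denominator's leading coefficient is 2, so divide each of its coefficients by 2 to get the monic form.

Answer: s + 7/2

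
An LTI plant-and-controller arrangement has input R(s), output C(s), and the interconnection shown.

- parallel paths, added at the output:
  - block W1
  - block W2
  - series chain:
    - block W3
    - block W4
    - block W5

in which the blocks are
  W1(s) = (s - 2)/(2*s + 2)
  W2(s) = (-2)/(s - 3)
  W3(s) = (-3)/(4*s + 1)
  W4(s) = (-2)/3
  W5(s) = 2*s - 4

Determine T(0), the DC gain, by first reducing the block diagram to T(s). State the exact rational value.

Answer: -25/3

Working:
Step 1. combine W3, W4, W5 in series = (4*s - 8)/(4*s + 1)
Step 2. sum the parallel branches W1, W2, (W3*W4*W5) = (12*s^3 - 67*s^2 + 7*s + 50)/(8*s^3 - 14*s^2 - 28*s - 6)
Step 2 gives the overall T(s). Then T(0) = 50/(-6) = -25/3.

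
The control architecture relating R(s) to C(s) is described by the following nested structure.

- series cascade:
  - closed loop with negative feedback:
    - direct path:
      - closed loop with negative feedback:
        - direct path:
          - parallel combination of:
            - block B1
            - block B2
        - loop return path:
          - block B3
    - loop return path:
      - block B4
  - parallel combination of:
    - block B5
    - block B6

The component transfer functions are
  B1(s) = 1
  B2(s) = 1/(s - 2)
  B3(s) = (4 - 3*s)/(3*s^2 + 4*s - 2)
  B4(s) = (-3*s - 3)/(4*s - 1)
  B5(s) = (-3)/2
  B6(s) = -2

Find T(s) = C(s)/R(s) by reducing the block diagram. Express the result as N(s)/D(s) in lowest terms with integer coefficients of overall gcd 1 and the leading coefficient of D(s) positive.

Reducing step by step:

[1] reduce the parallel group B1, B2 = (s - 1)/(s - 2)
[2] feedback reduction of (B1+B2), B3 = (3*s^3 + s^2 - 6*s + 2)/(3*s^3 - 5*s^2 - 3*s)
[3] reduce the feedback loop with forward [(B1+B2)/(1+(B1+B2)*B3)] and return B4 = (12*s^4 + s^3 - 25*s^2 + 14*s - 2)/(3*s^4 - 35*s^3 + 8*s^2 + 15*s - 6)
[4] parallel reduction of B5, B6 = (-7)/2
[5] reduce the series chain [[(B1+B2)/(1+(B1+B2)*B3)]/(1+[(B1+B2)/(1+(B1+B2)*B3)]*B4)], (B5+B6), giving the overall T(s)

Answer: (-84*s^4 - 7*s^3 + 175*s^2 - 98*s + 14)/(6*s^4 - 70*s^3 + 16*s^2 + 30*s - 12)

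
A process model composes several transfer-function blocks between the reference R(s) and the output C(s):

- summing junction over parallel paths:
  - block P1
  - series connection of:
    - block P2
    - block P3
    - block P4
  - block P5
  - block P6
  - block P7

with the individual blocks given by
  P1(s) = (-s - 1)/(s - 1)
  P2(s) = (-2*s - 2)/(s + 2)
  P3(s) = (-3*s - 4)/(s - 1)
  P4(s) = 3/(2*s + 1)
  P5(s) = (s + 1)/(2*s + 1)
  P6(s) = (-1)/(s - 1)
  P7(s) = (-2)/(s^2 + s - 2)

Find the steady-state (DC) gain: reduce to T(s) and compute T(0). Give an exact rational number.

(1) cascade P2, P3, P4, giving (18*s^2 + 42*s + 24)/(2*s^3 + 3*s^2 - 3*s - 2)
(2) combine P1, (P2*P3*P4), P5, P6, P7 in parallel, giving (-s^3 + 11*s^2 + 25*s + 16)/(2*s^3 + 3*s^2 - 3*s - 2)
That last expression is T(s); at s = 0 only the constant terms survive, so T(0) = 16/(-2) = -8.

Final answer: -8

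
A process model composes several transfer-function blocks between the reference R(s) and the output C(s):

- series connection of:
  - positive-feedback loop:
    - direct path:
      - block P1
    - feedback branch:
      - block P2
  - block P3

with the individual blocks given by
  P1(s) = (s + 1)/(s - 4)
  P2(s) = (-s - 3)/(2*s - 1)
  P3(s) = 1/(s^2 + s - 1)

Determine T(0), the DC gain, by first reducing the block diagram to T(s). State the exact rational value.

Step 1: apply the feedback formula to P1, P2; result (2*s^2 + s - 1)/(3*s^2 - 5*s + 7)
Step 2: cascade [P1/(1-P1*P2)], P3; result (2*s^2 + s - 1)/(3*s^4 - 2*s^3 - s^2 + 12*s - 7)
DC gain: substitute s = 0 into T(s) from step 2: T(0) = -1/(-7) = 1/7.

Final answer: 1/7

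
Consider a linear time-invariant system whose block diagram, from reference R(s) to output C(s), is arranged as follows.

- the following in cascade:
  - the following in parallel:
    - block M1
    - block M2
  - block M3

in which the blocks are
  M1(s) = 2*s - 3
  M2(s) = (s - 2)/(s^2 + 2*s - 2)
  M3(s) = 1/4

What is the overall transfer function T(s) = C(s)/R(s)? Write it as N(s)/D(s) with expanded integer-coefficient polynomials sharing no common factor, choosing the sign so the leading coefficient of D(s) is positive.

Answer: (2*s^3 + s^2 - 9*s + 4)/(4*s^2 + 8*s - 8)

Working:
Step 1. add M1, M2 (parallel); result (2*s^3 + s^2 - 9*s + 4)/(s^2 + 2*s - 2)
Step 2. cascade (M1+M2), M3: this yields T(s), and no further normalization is needed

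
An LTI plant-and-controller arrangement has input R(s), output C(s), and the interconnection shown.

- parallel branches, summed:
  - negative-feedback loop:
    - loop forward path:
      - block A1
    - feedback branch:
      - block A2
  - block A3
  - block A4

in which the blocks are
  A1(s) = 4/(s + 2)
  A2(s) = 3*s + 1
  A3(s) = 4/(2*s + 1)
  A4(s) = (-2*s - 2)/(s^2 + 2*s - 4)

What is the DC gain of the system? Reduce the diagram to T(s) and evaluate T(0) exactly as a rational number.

Step 1. reduce the feedback loop with forward A1 and return A2 = 4/(13*s + 6)
Step 2. add [A1/(1+A1*A2)], A3, A4 (parallel) = (8*s^3 + 46*s^2 - 246*s - 124)/(26*s^4 + 77*s^3 - 48*s^2 - 88*s - 24)
That last expression is T(s); at s = 0 only the constant terms survive, so T(0) = -124/(-24) = 31/6.

Therefore the answer is 31/6.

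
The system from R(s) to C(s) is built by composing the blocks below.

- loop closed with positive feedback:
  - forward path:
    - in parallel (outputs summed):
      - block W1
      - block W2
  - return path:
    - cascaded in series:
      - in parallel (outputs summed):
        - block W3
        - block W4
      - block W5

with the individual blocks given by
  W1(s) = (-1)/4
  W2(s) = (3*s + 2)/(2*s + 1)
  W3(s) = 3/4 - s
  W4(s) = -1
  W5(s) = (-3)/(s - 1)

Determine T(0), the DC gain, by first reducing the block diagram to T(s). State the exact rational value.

Step 1: reduce the parallel group W1, W2 = (10*s + 7)/(8*s + 4)
Step 2: sum the parallel branches W3, W4 = -s - 1/4
Step 3: combine (W3+W4), W5 in series = (12*s + 3)/(4*s - 4)
Step 4: apply the feedback formula to (W1+W2), ((W3+W4)*W5) = (-40*s^2 + 12*s + 28)/(88*s^2 + 130*s + 37)
That last expression is T(s); at s = 0 only the constant terms survive, so T(0) = 28/37.

Answer: 28/37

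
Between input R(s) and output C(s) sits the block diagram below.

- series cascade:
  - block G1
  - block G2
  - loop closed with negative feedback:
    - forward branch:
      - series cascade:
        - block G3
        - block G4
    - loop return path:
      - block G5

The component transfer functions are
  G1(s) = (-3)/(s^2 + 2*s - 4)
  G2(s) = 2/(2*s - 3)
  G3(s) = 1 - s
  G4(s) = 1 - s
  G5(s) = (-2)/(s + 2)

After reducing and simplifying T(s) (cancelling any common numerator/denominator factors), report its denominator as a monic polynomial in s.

Answer: s^5 - 2*s^4 - 33*s^3/4 + 47*s^2/2 - 15*s

Working:
(1) reduce the series chain G3, G4 -> s^2 - 2*s + 1
(2) apply the feedback formula to (G3*G4), G5 -> (-s^3 + 3*s - 2)/(2*s^2 - 5*s)
(3) reduce the series chain G1, G2, [(G3*G4)/(1+(G3*G4)*G5)] -> (6*s^3 - 18*s + 12)/(4*s^5 - 8*s^4 - 33*s^3 + 94*s^2 - 60*s)
T(s) is the step-3 result (common factors already cancelled). Leading coefficient of the denominator: 4. Divide through by 4 for the monic polynomial.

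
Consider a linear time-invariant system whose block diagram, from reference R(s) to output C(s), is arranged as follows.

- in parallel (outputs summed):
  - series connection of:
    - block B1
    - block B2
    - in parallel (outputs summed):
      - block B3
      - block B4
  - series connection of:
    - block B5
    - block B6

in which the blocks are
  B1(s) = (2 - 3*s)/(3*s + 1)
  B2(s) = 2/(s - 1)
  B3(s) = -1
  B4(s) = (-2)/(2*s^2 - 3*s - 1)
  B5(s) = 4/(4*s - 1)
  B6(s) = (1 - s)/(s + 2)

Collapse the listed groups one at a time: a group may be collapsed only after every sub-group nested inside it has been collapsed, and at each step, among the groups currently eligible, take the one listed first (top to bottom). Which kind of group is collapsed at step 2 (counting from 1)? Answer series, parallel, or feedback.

Reducing step by step:

Step 1 - add B3, B4 (parallel)
Step 2 - reduce the series chain B1, B2, (B3+B4)
Step 3 - reduce the series chain B5, B6
Step 4 - parallel reduction of (B1*B2*(B3+B4)), (B5*B6)
Step 2: series.

Answer: series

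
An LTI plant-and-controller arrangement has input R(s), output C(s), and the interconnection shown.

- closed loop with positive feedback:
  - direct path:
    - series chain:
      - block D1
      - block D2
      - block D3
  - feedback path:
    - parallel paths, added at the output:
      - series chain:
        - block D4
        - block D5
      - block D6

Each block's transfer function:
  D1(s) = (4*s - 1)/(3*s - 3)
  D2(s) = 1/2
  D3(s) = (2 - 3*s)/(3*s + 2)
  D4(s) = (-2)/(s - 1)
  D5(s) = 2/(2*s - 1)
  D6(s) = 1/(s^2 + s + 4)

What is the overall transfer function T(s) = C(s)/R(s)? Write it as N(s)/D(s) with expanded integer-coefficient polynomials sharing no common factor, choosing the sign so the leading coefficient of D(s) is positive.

Answer: (-24*s^6 + 34*s^5 - 87*s^4 + 200*s^3 - 181*s^2 + 66*s - 8)/(36*s^6 - 30*s^5 + 66*s^4 - 284*s^3 - 41*s^2 + 259*s - 78)

Working:
[1] reduce the series chain D1, D2, D3: (-12*s^2 + 11*s - 2)/(18*s^2 - 6*s - 12)
[2] reduce the series chain D4, D5: (-4)/(2*s^2 - 3*s + 1)
[3] add (D4*D5), D6 (parallel): (-2*s^2 - 7*s - 15)/(2*s^4 - s^3 + 6*s^2 - 11*s + 4)
[4] reduce the feedback loop with forward (D1*D2*D3) and return ((D4*D5)+D6): this yields T(s), and no further normalization is needed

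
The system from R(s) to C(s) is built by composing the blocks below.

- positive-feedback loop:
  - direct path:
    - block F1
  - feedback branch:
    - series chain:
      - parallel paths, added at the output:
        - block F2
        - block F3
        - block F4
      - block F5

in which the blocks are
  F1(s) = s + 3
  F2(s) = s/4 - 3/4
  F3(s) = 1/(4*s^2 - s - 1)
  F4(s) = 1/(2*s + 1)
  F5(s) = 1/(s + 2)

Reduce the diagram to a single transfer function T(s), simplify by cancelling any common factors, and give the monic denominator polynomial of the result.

First reduce the diagram to T(s).

[1] add F2, F3, F4 (parallel), giving (8*s^4 - 22*s^3 + 7*s^2 + 12*s + 3)/(32*s^3 + 8*s^2 - 12*s - 4)
[2] multiply (F2+F3+F4), F5 (series), giving (8*s^4 - 22*s^3 + 7*s^2 + 12*s + 3)/(32*s^4 + 72*s^3 + 4*s^2 - 28*s - 8)
[3] reduce the feedback loop with forward F1 and return ((F2+F3+F4)*F5), giving (-32*s^5 - 168*s^4 - 220*s^3 + 16*s^2 + 92*s + 24)/(8*s^5 - 30*s^4 - 131*s^3 + 29*s^2 + 67*s + 17)
That last expression is T(s), already simplified. Scaling its denominator by 1/8 (the reciprocal of the leading coefficient) yields the monic denominator.

Answer: s^5 - 15*s^4/4 - 131*s^3/8 + 29*s^2/8 + 67*s/8 + 17/8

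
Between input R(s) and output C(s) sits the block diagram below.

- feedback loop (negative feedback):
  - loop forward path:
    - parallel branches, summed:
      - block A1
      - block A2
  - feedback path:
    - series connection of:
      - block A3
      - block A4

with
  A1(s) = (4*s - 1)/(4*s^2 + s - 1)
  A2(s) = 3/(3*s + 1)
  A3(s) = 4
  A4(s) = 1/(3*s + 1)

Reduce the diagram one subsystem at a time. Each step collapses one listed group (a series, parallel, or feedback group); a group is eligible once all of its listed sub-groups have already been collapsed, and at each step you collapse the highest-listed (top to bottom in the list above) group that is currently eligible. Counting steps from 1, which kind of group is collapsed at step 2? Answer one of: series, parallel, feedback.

(1) sum the parallel branches A1, A2
(2) multiply A3, A4 (series)
(3) reduce the feedback loop with forward (A1+A2) and return (A3*A4)
Step 2: series.

Hence the answer: series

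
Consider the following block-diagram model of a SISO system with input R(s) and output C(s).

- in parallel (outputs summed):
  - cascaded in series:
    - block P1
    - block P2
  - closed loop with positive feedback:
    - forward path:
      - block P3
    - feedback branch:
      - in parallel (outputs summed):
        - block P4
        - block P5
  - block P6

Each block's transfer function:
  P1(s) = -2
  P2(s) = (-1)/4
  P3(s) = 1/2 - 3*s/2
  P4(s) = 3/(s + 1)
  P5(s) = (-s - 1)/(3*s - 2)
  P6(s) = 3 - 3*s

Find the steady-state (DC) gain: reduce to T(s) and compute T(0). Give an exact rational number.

1. series reduction of P1, P2 gives 1/2
2. parallel reduction of P4, P5 gives (-s^2 + 7*s - 7)/(3*s^2 + s - 2)
3. feedback reduction of P3, (P4+P5) gives (9*s^3 - 7*s + 2)/(3*s^3 - 28*s^2 + 26*s - 3)
4. add (P1*P2), [P3/(1-P3*(P4+P5))], P6 (parallel) gives (-18*s^4 + 207*s^3 - 352*s^2 + 186*s - 17)/(6*s^3 - 56*s^2 + 52*s - 6)
That last expression is T(s); at s = 0 only the constant terms survive, so T(0) = -17/(-6) = 17/6.

Hence the answer: 17/6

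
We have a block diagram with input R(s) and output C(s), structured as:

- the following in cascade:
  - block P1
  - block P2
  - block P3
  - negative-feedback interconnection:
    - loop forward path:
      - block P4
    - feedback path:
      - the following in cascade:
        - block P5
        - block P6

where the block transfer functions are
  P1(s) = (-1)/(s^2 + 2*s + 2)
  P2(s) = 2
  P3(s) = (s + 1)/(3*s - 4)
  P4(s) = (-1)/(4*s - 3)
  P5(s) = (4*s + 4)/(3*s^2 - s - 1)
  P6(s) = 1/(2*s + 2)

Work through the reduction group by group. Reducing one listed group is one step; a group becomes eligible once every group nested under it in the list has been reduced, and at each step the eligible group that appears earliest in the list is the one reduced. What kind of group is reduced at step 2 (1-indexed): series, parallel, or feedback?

Answer: feedback

Working:
1. cascade P5, P6
2. collapse the loop (P4 forward, (P5*P6) return)
3. series reduction of P1, P2, P3, [P4/(1+P4*(P5*P6))]
Step 2 collapses a feedback group.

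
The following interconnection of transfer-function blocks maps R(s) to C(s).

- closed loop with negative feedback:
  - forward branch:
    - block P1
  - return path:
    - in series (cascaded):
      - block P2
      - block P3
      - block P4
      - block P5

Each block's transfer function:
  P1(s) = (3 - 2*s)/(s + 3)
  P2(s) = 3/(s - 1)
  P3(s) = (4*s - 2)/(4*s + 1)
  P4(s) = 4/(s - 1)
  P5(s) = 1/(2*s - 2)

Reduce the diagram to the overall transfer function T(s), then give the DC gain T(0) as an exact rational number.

1. combine P2, P3, P4, P5 in series = (24*s - 12)/(4*s^4 - 11*s^3 + 9*s^2 - s - 1)
2. feedback reduction of P1, (P2*P3*P4*P5) = (-8*s^5 + 34*s^4 - 51*s^3 + 29*s^2 - s - 3)/(4*s^5 + s^4 - 24*s^3 - 22*s^2 + 92*s - 39)
Step 2 gives the overall T(s). Then T(0) = -3/(-39) = 1/13.

Hence the answer: 1/13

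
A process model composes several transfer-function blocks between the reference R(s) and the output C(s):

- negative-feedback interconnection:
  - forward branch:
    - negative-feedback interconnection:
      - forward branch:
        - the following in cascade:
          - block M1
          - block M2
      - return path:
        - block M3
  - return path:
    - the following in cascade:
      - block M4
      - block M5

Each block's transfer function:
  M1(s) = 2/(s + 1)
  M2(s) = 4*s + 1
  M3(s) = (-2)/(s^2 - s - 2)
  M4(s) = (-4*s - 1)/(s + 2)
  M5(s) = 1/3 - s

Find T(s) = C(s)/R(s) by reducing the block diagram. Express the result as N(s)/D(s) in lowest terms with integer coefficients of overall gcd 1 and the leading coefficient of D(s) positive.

Step 1 - combine M1, M2 in series gives (8*s + 2)/(s + 1)
Step 2 - apply the feedback formula to (M1*M2), M3 gives (8*s^3 - 6*s^2 - 18*s - 4)/(s^3 - 19*s - 6)
Step 3 - combine M4, M5 in series gives (12*s^2 - s - 1)/(3*s + 6)
Step 4 - collapse the loop ([(M1*M2)/(1+(M1*M2)*M3)] forward, (M4*M5) return); the result is T(s) itself (integer coefficients, no common factor, positive leading denominator coefficient)

Final answer: (24*s^4 + 30*s^3 - 90*s^2 - 120*s - 24)/(96*s^5 - 77*s^4 - 212*s^3 - 81*s^2 - 110*s - 32)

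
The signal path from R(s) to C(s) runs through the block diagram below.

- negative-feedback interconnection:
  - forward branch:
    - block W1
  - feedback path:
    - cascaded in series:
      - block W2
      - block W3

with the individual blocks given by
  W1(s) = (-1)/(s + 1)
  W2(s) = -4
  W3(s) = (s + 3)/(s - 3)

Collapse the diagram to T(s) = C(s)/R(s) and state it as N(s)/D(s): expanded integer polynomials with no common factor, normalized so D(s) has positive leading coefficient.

(1) multiply W2, W3 (series), giving (-4*s - 12)/(s - 3)
(2) reduce the feedback loop with forward W1 and return (W2*W3); the result is T(s) itself (integer coefficients, no common factor, positive leading denominator coefficient)

Final answer: (3 - s)/(s^2 + 2*s + 9)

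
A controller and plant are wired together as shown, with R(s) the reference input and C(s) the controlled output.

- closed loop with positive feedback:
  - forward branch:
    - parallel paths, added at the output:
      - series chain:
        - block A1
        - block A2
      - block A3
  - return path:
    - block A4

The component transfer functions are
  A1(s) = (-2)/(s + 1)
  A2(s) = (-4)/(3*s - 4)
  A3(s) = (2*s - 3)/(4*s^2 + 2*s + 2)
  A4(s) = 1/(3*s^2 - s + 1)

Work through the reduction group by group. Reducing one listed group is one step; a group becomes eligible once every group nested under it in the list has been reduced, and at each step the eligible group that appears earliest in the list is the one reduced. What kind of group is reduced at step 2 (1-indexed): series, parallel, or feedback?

Step 1: series reduction of A1, A2
Step 2: sum the parallel branches (A1*A2), A3
Step 3: feedback reduction of ((A1*A2)+A3), A4
The group at step 2 is a parallel group.

Final answer: parallel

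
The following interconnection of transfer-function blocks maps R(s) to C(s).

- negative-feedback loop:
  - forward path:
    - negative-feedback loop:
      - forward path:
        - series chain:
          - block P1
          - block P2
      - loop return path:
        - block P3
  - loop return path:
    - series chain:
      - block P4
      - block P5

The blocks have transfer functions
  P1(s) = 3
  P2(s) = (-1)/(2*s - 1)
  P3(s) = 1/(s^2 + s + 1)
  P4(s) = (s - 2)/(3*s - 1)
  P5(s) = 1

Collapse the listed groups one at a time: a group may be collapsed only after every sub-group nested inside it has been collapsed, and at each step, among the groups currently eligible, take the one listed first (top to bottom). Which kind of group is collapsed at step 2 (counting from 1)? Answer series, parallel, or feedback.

[1] cascade P1, P2
[2] reduce the feedback loop with forward (P1*P2) and return P3
[3] series reduction of P4, P5
[4] reduce the feedback loop with forward [(P1*P2)/(1+(P1*P2)*P3)] and return (P4*P5)
At step 2 the group reduced is feedback.

Hence the answer: feedback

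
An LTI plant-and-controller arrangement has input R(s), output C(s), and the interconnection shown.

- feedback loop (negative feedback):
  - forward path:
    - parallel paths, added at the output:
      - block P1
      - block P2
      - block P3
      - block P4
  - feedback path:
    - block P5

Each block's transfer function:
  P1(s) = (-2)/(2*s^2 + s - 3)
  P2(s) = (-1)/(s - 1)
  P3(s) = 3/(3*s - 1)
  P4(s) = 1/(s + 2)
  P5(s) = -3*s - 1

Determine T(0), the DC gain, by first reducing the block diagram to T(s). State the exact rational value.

Step 1 - reduce the parallel group P1, P2, P3, P4: (6*s^3 - 9*s^2 - 34*s - 5)/(6*s^4 + 13*s^3 - 8*s^2 - 17*s + 6)
Step 2 - reduce the feedback loop with forward (P1+P2+P3+P4) and return P5: (-6*s^3 + 9*s^2 + 34*s + 5)/(12*s^4 - 34*s^3 - 103*s^2 - 32*s - 11)
Evaluating the step-2 result (the overall T(s)) at s = 0 gives T(0) = 5/(-11) = -5/11.

Final answer: -5/11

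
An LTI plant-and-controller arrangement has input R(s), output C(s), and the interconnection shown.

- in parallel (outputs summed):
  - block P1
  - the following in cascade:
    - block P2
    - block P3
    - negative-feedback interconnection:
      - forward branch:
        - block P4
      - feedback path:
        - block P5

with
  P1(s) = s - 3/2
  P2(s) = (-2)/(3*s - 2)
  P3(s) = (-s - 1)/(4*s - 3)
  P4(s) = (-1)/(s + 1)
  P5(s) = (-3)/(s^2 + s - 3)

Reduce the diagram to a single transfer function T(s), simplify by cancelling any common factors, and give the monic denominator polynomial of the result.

Answer: s^5 + 7*s^4/12 - 13*s^3/3 + 23*s^2/6 - s

Working:
(1) feedback reduction of P4, P5; result (-s^2 - s + 3)/(s^3 + 2*s^2 - 2*s)
(2) combine P2, P3, [P4/(1+P4*P5)] in series; result (-2*s^3 - 4*s^2 + 4*s + 6)/(12*s^5 + 7*s^4 - 52*s^3 + 46*s^2 - 12*s)
(3) reduce the parallel group P1, (P2*P3*[P4/(1+P4*P5)]); result (24*s^6 - 22*s^5 - 125*s^4 + 244*s^3 - 170*s^2 + 44*s + 12)/(24*s^5 + 14*s^4 - 104*s^3 + 92*s^2 - 24*s)
T(s) is the step-3 result (common factors already cancelled). Leading coefficient of the denominator: 24. Divide through by 24 for the monic polynomial.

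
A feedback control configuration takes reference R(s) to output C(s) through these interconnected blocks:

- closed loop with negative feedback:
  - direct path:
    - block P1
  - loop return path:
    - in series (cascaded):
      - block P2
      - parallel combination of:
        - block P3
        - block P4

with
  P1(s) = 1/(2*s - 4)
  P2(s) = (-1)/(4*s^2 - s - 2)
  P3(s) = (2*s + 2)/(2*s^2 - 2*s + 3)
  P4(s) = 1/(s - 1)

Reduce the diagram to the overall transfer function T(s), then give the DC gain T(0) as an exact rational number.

[1] reduce the parallel group P3, P4, giving (4*s^2 - 2*s + 1)/(2*s^3 - 4*s^2 + 5*s - 3)
[2] multiply P2, (P3+P4) (series), giving (-4*s^2 + 2*s - 1)/(8*s^5 - 18*s^4 + 20*s^3 - 9*s^2 - 7*s + 6)
[3] collapse the loop (P1 forward, (P2*(P3+P4)) return), giving (8*s^5 - 18*s^4 + 20*s^3 - 9*s^2 - 7*s + 6)/(16*s^6 - 68*s^5 + 112*s^4 - 98*s^3 + 18*s^2 + 42*s - 25)
DC gain: substitute s = 0 into T(s) from step 3: T(0) = 6/(-25) = -6/25.

Hence the answer: -6/25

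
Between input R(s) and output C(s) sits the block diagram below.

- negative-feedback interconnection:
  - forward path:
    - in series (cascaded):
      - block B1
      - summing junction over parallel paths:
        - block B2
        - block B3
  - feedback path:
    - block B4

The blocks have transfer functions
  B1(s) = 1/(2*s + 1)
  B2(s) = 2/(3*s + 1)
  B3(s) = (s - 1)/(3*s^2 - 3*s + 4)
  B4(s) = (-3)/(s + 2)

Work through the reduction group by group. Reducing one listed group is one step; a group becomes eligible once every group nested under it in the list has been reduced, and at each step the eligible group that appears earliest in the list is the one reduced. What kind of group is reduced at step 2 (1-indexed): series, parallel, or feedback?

Reducing step by step:

[1] combine B2, B3 in parallel
[2] cascade B1, (B2+B3)
[3] collapse the loop ((B1*(B2+B3)) forward, B4 return)
So the answer for step 2 is series.

Answer: series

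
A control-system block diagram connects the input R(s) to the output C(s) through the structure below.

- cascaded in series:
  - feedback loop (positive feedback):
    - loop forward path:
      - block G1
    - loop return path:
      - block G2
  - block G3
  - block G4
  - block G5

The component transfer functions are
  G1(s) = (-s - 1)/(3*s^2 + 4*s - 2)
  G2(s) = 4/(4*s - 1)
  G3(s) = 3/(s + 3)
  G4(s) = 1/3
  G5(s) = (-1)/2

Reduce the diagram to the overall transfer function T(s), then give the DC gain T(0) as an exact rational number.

Reducing step by step:

1. feedback reduction of G1, G2 = (-4*s^2 - 3*s + 1)/(12*s^3 + 13*s^2 - 8*s + 6)
2. series reduction of [G1/(1-G1*G2)], G3, G4, G5 = (4*s^2 + 3*s - 1)/(24*s^4 + 98*s^3 + 62*s^2 - 36*s + 36)
Step 2 gives the overall T(s). Then T(0) = -1/36.

Answer: -1/36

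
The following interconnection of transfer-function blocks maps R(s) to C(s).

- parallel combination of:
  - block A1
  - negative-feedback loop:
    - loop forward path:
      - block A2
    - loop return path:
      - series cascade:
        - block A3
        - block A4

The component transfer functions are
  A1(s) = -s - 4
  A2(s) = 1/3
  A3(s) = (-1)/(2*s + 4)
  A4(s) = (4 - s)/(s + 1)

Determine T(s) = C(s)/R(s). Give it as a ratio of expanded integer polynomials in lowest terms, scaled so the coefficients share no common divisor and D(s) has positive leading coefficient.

Answer: (-6*s^3 - 41*s^2 - 78*s - 28)/(6*s^2 + 19*s + 8)

Working:
1. series reduction of A3, A4, giving (s - 4)/(2*s^2 + 6*s + 4)
2. collapse the loop (A2 forward, (A3*A4) return), giving (2*s^2 + 6*s + 4)/(6*s^2 + 19*s + 8)
3. sum the parallel branches A1, [A2/(1+A2*(A3*A4))], which is the overall transfer function T(s) = C(s)/R(s) in lowest terms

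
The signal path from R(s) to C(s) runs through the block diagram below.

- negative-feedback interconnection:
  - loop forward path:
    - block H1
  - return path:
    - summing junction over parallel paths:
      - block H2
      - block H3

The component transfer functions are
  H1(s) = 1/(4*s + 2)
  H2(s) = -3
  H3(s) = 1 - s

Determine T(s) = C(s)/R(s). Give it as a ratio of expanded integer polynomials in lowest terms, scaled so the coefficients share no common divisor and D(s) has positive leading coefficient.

Step 1: combine H2, H3 in parallel -> -s - 2
Step 2: close the feedback loop around H1, (H2+H3), giving the overall T(s)

Hence the answer: 1/(3*s)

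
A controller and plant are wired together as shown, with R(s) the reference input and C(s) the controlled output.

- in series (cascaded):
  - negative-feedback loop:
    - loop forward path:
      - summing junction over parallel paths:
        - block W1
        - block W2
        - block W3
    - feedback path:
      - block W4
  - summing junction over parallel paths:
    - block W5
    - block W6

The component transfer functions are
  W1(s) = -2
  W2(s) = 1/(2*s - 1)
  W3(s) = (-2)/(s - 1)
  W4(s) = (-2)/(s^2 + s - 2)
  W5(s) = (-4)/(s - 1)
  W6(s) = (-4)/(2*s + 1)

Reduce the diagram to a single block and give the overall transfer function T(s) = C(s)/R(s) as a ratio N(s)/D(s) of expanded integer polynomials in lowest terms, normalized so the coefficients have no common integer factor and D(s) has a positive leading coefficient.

The answer is (48*s^3 + 60*s^2 - 60*s + 24)/(4*s^4 + 3*s^2 + 4*s + 1).

Reasoning:
Step 1 - reduce the parallel group W1, W2, W3 -> (-4*s^2 + 3*s - 1)/(2*s^2 - 3*s + 1)
Step 2 - reduce the feedback loop with forward (W1+W2+W3) and return W4 -> (-4*s^4 - s^3 + 10*s^2 - 7*s + 2)/(2*s^4 - s^3 + 2*s^2 + s)
Step 3 - reduce the parallel group W5, W6 -> (-12*s)/(2*s^2 - s - 1)
Step 4 - reduce the series chain [(W1+W2+W3)/(1+(W1+W2+W3)*W4)], (W5+W6), which is the overall transfer function T(s) = C(s)/R(s) in lowest terms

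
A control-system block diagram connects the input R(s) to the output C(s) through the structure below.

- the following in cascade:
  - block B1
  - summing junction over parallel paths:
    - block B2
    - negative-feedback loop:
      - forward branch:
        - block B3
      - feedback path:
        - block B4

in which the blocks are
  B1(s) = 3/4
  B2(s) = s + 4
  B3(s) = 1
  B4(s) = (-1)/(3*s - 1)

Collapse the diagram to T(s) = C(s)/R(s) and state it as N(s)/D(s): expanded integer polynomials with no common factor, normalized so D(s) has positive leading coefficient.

Reducing step by step:

(1) reduce the feedback loop with forward B3 and return B4 gives (3*s - 1)/(3*s - 2)
(2) combine B2, [B3/(1+B3*B4)] in parallel gives (3*s^2 + 13*s - 9)/(3*s - 2)
(3) combine B1, (B2+[B3/(1+B3*B4)]) in series; the result is T(s) itself (integer coefficients, no common factor, positive leading denominator coefficient)

Answer: (9*s^2 + 39*s - 27)/(12*s - 8)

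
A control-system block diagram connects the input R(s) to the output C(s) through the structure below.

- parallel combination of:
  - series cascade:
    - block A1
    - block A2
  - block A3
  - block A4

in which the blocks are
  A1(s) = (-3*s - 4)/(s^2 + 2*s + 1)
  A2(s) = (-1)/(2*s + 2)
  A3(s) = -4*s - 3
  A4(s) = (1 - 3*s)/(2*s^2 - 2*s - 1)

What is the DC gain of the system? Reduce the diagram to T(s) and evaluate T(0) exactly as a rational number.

Step 1 - cascade A1, A2 -> (3*s + 4)/(2*s^3 + 6*s^2 + 6*s + 2)
Step 2 - sum the parallel branches (A1*A2), A3, A4 -> (-16*s^6 - 44*s^5 - 22*s^4 + 52*s^3 + 72*s^2 + 27*s + 4)/(4*s^5 + 8*s^4 - 2*s^3 - 14*s^2 - 10*s - 2)
The step-2 result is T(s). Setting s = 0: T(0) = 4/(-2) = -2.

Hence the answer: -2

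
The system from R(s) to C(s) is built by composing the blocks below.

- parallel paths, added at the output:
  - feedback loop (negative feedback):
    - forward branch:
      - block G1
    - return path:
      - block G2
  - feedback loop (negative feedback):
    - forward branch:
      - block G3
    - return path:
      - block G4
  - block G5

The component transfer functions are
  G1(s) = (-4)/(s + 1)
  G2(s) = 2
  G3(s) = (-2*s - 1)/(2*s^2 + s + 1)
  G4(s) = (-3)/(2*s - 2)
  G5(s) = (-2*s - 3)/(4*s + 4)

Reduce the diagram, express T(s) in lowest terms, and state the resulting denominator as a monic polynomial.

1. reduce the feedback loop with forward G1 and return G2 gives (-4)/(s - 7)
2. reduce the feedback loop with forward G3 and return G4 gives (-4*s^2 + 2*s + 2)/(4*s^3 - 2*s^2 + 6*s + 1)
3. add [G1/(1+G1*G2)], [G3/(1+G3*G4)], G5 (parallel) gives (-8*s^5 - 32*s^4 + 122*s^3 + 30*s^2 - 79*s - 51)/(16*s^5 - 104*s^4 - 40*s^3 - 84*s^2 - 192*s - 28)
T(s) is the step-3 result (common factors already cancelled). Leading coefficient of the denominator: 16. Divide through by 16 for the monic polynomial.

Hence the answer: s^5 - 13*s^4/2 - 5*s^3/2 - 21*s^2/4 - 12*s - 7/4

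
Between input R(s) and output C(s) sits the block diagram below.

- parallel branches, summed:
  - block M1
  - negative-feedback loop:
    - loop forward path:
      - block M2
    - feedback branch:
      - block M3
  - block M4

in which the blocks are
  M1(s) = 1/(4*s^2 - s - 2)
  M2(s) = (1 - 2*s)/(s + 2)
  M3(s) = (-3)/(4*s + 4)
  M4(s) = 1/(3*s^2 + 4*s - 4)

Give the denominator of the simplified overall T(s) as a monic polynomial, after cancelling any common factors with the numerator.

1. reduce the feedback loop with forward M2 and return M3: (-8*s^2 - 4*s + 4)/(4*s^2 + 18*s + 5)
2. add M1, [M2/(1+M2*M3)], M4 (parallel): (-96*s^6 - 152*s^5 + 232*s^4 + 326*s^3 - 87*s^2 - 141*s + 2)/(48*s^6 + 268*s^5 + 190*s^4 - 419*s^3 - 170*s^2 + 124*s + 40)
No further cancellation is possible in the step-2 result, so that is T(s). Its denominator becomes monic after dividing by the leading coefficient 48.

Hence the answer: s^6 + 67*s^5/12 + 95*s^4/24 - 419*s^3/48 - 85*s^2/24 + 31*s/12 + 5/6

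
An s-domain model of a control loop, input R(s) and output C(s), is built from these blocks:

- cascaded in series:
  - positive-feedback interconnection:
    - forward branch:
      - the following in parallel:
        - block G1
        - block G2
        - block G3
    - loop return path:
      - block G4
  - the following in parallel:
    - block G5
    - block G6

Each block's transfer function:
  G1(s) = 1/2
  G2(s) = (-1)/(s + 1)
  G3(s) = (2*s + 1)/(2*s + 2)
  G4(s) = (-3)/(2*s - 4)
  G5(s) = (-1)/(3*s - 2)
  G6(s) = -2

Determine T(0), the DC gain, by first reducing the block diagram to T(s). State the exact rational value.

1. add G1, G2, G3 (parallel), giving (3*s)/(2*s + 2)
2. reduce the feedback loop with forward (G1+G2+G3) and return G4, giving (6*s^2 - 12*s)/(4*s^2 + 5*s - 8)
3. parallel reduction of G5, G6, giving (3 - 6*s)/(3*s - 2)
4. reduce the series chain [(G1+G2+G3)/(1-(G1+G2+G3)*G4)], (G5+G6), giving (-36*s^3 + 90*s^2 - 36*s)/(12*s^3 + 7*s^2 - 34*s + 16)
That last expression is T(s); at s = 0 only the constant terms survive, so T(0) = 0/16 = 0.

Therefore the answer is 0.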